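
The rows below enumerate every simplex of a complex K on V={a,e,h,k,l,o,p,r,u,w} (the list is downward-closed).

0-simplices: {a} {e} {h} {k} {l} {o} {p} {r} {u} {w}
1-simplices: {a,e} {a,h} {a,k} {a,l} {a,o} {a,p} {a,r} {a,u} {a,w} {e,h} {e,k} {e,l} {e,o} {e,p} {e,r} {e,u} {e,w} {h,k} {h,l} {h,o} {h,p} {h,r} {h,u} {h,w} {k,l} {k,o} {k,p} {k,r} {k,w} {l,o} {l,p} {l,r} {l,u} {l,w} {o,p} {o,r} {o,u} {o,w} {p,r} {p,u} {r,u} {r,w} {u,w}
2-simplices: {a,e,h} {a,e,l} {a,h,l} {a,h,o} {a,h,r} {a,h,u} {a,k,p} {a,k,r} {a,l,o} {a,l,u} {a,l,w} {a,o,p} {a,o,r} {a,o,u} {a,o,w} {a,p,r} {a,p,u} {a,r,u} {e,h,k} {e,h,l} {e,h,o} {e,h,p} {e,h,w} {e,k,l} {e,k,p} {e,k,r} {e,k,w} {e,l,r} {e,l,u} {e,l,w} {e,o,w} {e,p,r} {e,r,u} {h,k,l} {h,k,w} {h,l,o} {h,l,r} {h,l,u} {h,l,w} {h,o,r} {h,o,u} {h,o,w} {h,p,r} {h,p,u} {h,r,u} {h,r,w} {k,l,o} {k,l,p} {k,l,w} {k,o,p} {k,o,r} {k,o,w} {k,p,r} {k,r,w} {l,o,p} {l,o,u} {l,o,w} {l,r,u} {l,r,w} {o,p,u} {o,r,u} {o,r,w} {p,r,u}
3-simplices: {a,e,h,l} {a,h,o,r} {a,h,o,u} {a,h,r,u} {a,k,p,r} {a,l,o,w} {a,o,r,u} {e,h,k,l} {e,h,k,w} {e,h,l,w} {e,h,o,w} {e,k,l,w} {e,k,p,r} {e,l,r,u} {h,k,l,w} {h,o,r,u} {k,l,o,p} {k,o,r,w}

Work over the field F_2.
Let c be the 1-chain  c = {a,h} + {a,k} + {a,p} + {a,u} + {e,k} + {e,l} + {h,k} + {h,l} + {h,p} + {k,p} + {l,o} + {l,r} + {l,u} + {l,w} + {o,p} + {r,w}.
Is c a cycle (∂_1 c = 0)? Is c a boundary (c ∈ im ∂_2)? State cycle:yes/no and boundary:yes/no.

cycle:yes boundary:yes

n_0=10 n_1=43 n_2=63 n_3=18  [Z2]
∂1: piv[ae,ah,ak,al,ao,ap,ar,au,aw] rk=9  ker:eh,ek,el,eo,ep,er,eu,ew,hk,hl,ho,hp,hr,hu,hw,kl,ko,kp,kr,kw,lo,lp,lr,lu,lw,op,or,ou,ow,pr,pu,ru,rw,uw
∂2: piv[aeh,ael,ahl,aho,ahr,ahu,akp,akr,alo,alu,alw,aop,aor,aou,aow,apr,apu,aru,ehk,eho,ehp,ehw,ekl,ekp,ekr,ekw,elr,elu,elw,eru,hrw,klo,klp] rk=33  ker:ehl,eow,epr,hkl,hkw,hlo,hlr,hlu,hlw,hor,hou,how,hpr,hpu,hru,klw,kop,kor,kow,kpr,krw,lop,lou,low,lru,lrw,opu,oru,orw,pru
∂3: piv[aehl,ahor,ahou,ahru,akpr,alow,aoru,ehkl,ehkw,ehlw,ehow,eklw,ekpr,elru,klop,korw] rk=16  ker:hklw,horu
∂1c = 0
c vs im∂2: reduces to 0 ⇒ boundary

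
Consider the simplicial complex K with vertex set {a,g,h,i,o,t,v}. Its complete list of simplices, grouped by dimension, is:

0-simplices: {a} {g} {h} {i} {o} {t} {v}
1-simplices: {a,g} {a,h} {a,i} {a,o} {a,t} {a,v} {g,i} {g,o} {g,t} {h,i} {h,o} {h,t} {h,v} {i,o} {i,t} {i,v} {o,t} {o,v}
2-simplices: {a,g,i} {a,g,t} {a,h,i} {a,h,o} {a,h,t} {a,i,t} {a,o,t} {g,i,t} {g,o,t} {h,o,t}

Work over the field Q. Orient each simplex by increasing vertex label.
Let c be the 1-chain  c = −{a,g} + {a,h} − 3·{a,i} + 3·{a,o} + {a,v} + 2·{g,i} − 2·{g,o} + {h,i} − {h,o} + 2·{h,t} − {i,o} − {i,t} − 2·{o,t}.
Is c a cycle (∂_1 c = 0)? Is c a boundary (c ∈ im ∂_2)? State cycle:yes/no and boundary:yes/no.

cycle:no boundary:no

n_0=7 n_1=18 n_2=10  [Q]
∂1: piv[ag,ah,ai,ao,at,av] rk=6  ker:gi,go,gt,hi,ho,ht,hv,io,it,iv,ot,ov
∂2: piv[agi,agt,ahi,aho,aht,ait,aot,got] rk=8  ker:git,hot
∂1c = −{a} − {g} − {h} + 2·{i} + {o} − {t} + {v}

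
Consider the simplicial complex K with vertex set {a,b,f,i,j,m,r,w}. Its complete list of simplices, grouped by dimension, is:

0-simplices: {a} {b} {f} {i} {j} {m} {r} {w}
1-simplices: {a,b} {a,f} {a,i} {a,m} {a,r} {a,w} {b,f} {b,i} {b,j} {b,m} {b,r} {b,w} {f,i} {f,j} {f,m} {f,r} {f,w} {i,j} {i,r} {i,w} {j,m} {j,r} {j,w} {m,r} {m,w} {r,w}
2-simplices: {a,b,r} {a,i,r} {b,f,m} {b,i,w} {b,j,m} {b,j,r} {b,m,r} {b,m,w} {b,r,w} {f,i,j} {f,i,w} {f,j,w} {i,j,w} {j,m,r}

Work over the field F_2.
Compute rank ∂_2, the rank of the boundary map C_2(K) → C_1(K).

n_0=8 n_1=26 n_2=14  [Z2]
∂1: piv[ab,af,ai,am,ar,aw,bj] rk=7  ker:bf,bi,bm,br,bw,fi,fj,fm,fr,fw,ij,ir,iw,jm,jr,jw,mr,mw,rw
∂2: piv[abr,air,bfm,biw,bjm,bjr,bmr,bmw,brw,fij,fiw,fjw] rk=12  ker:ijw,jmr
rk∂_2=12

rank∂_2=12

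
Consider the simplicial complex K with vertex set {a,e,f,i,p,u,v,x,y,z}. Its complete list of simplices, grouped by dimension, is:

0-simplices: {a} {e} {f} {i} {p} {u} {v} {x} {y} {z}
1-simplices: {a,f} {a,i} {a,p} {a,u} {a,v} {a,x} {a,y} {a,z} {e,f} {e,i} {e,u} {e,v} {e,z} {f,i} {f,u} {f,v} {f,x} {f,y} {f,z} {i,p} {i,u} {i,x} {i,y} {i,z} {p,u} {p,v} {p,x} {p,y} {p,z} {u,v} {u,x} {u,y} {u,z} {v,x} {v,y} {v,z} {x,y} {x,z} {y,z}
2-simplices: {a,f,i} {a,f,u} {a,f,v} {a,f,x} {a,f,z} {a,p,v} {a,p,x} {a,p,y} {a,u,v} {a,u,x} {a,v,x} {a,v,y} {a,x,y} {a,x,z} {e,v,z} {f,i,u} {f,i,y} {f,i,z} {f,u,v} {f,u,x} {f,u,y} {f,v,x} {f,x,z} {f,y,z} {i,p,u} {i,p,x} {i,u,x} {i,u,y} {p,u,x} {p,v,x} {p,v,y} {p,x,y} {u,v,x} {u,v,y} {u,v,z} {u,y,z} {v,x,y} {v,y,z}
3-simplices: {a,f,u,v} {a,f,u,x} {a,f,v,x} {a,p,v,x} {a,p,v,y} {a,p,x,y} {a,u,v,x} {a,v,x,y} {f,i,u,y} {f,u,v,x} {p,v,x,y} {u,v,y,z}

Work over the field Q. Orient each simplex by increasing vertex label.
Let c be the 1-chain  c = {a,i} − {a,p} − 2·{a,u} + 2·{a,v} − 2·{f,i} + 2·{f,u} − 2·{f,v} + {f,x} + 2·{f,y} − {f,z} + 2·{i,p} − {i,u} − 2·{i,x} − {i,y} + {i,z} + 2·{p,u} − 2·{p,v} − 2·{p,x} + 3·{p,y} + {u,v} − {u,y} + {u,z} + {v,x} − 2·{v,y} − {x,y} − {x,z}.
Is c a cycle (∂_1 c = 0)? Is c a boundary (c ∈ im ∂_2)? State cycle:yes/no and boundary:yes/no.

cycle:yes boundary:yes

n_0=10 n_1=39 n_2=38 n_3=12  [Q]
∂1: piv[af,ai,ap,au,av,ax,ay,az,ef] rk=9  ker:ei,eu,ev,ez,fi,fu,fv,fx,fy,fz,ip,iu,ix,iy,iz,pu,pv,px,py,pz,uv,ux,uy,uz,vx,vy,vz,xy,xz,yz
∂2: piv[afi,afu,afv,afx,afz,apv,apx,apy,auv,aux,avx,avy,axy,axz,evz,fiu,fiy,fiz,fuy,fyz,ipu,ipx,iux,uvy,uvz,uyz] rk=26  ker:fuv,fux,fvx,fxz,iuy,pux,pvx,pvy,pxy,uvx,vxy,vyz
∂3: piv[afuv,afux,afvx,apvx,apvy,apxy,auvx,avxy,fiuy,uvyz] rk=10  ker:fuvx,pvxy
∂1c = 0
c vs im∂2: reduces to 0 ⇒ boundary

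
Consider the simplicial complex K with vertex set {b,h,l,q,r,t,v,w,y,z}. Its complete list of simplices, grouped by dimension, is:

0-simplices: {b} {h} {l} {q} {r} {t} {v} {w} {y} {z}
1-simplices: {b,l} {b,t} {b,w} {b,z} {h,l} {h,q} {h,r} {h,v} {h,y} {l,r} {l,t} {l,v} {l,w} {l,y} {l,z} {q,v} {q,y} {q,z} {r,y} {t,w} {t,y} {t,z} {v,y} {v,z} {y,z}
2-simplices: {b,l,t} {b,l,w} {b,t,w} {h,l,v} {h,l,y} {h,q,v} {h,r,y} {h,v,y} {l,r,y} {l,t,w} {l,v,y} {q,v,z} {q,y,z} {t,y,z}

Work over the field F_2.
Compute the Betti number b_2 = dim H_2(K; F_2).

n_0=10 n_1=25 n_2=14  [Z2]
∂1: piv[bl,bt,bw,bz,hl,hq,hr,hv,hy] rk=9  ker:lr,lt,lv,lw,ly,lz,qv,qy,qz,ry,tw,ty,tz,vy,vz,yz
∂2: piv[blt,blw,btw,hlv,hly,hqv,hry,hvy,lry,qvz,qyz,tyz] rk=12  ker:ltw,lvy
b_2=(14−12)−0=2

b_2=2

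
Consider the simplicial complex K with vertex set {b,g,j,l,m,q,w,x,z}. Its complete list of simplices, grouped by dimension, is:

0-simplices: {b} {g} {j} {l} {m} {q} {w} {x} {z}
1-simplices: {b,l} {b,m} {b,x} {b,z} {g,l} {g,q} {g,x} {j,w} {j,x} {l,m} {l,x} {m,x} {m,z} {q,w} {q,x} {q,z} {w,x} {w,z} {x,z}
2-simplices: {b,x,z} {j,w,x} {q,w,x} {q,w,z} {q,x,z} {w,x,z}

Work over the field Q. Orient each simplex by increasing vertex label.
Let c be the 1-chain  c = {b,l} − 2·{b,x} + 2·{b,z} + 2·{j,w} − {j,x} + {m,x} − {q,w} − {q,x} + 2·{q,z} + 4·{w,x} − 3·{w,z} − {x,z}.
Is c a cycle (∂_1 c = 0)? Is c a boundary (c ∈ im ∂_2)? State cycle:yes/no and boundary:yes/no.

n_0=9 n_1=19 n_2=6  [Q]
∂1: piv[bl,bm,bx,bz,gl,gq,jw,jx] rk=8  ker:gx,lm,lx,mx,mz,qw,qx,qz,wx,wz,xz
∂2: piv[bxz,jwx,qwx,qwz,qxz] rk=5  ker:wxz
∂1c = −{b} − {j} + {l} − {m} + 2·{x}

cycle:no boundary:no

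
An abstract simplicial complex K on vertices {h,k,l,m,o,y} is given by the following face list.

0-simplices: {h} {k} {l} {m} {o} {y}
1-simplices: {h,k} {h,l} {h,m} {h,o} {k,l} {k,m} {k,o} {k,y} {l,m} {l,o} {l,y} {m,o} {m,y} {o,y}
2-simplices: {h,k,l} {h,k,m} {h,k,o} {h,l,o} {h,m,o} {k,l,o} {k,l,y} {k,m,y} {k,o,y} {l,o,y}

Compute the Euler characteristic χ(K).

χ(K)=2

n_0=6 n_1=14 n_2=10
χ=+6−14+10=2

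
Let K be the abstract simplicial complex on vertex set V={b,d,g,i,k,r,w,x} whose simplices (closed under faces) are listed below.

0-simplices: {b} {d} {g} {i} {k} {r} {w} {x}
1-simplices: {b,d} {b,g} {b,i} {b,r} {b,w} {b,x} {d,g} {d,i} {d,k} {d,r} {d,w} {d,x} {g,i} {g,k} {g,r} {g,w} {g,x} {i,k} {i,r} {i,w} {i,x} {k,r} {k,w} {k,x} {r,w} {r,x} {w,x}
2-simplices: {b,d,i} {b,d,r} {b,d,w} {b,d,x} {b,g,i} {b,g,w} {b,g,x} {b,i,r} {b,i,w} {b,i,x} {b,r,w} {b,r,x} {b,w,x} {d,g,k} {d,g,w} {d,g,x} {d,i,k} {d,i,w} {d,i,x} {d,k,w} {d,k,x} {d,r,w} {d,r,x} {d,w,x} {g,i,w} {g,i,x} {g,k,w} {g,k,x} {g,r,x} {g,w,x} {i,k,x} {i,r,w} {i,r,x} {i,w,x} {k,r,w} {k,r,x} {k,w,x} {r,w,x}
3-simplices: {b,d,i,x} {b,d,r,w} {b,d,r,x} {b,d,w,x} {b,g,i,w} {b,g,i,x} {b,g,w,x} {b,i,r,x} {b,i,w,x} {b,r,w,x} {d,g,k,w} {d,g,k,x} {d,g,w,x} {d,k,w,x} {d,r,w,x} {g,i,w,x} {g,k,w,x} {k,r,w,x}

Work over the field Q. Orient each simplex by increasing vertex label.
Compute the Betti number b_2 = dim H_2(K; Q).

n_0=8 n_1=27 n_2=38 n_3=18  [Q]
∂1: piv[bd,bg,bi,br,bw,bx,dk] rk=7  ker:dg,di,dr,dw,dx,gi,gk,gr,gw,gx,ik,ir,iw,ix,kr,kw,kx,rw,rx,wx
∂2: piv[bdi,bdr,bdw,bdx,bgi,bgw,bgx,bir,biw,bix,brw,brx,bwx,dgk,dgw,dik,dkw,dkx,grx,krw] rk=20  ker:dgx,diw,dix,drw,drx,dwx,giw,gix,gkw,gkx,gwx,ikx,irw,irx,iwx,krx,kwx,rwx
∂3: piv[bdix,bdrw,bdrx,bdwx,bgiw,bgix,bgwx,birx,biwx,brwx,dgkw,dgkx,dgwx,dkwx,krwx] rk=15  ker:drwx,giwx,gkwx
b_2=(38−20)−15=3

b_2=3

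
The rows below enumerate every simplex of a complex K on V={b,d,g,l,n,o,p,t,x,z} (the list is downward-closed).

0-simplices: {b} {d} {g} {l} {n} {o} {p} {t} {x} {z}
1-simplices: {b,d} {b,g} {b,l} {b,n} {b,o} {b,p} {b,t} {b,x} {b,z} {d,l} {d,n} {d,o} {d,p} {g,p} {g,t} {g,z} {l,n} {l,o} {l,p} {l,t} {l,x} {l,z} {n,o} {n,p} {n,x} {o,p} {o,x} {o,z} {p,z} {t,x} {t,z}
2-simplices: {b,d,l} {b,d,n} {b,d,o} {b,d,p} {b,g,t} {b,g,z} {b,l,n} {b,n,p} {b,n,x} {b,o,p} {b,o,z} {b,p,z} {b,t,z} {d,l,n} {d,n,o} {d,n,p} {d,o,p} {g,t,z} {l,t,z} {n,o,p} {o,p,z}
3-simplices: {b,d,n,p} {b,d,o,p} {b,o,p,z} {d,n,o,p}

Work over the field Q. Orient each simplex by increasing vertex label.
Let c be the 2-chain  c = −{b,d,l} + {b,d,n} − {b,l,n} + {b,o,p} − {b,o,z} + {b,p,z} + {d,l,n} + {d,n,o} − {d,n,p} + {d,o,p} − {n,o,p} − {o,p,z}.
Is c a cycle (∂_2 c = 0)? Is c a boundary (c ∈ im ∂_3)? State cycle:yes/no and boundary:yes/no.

cycle:yes boundary:no

n_0=10 n_1=31 n_2=21 n_3=4  [Q]
∂1: piv[bd,bg,bl,bn,bo,bp,bt,bx,bz] rk=9  ker:dl,dn,do,dp,gp,gt,gz,ln,lo,lp,lt,lx,lz,no,np,nx,op,ox,oz,pz,tx,tz
∂2: piv[bdl,bdn,bdo,bdp,bgt,bgz,bln,bnp,bnx,bop,boz,bpz,btz,dno,ltz] rk=15  ker:dln,dnp,dop,gtz,nop,opz
∂3: piv[bdnp,bdop,bopz,dnop] rk=4
∂2c = 0
c vs im∂3: residual ≠ 0 ⇒ not boundary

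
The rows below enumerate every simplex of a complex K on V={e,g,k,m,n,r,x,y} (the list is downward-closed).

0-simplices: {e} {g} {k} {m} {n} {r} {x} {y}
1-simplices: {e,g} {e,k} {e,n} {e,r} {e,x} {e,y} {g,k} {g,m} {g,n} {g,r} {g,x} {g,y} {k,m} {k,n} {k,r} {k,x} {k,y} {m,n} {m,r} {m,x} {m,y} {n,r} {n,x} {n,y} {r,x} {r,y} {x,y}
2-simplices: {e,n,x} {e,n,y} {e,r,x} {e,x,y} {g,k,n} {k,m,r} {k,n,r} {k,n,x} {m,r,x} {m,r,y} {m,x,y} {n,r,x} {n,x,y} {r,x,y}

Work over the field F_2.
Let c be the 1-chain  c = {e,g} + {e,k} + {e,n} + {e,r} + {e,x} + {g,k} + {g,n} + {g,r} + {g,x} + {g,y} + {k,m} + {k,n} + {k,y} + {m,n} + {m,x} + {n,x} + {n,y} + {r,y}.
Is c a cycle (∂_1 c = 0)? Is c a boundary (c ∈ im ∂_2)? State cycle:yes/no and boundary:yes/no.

cycle:no boundary:no

n_0=8 n_1=27 n_2=14  [Z2]
∂1: piv[eg,ek,en,er,ex,ey,gm] rk=7  ker:gk,gn,gr,gx,gy,km,kn,kr,kx,ky,mn,mr,mx,my,nr,nx,ny,rx,ry,xy
∂2: piv[enx,eny,erx,exy,gkn,kmr,knr,knx,mrx,mry,mxy,nrx] rk=12  ker:nxy,rxy
∂1c = {e} + {k} + {m} + {r}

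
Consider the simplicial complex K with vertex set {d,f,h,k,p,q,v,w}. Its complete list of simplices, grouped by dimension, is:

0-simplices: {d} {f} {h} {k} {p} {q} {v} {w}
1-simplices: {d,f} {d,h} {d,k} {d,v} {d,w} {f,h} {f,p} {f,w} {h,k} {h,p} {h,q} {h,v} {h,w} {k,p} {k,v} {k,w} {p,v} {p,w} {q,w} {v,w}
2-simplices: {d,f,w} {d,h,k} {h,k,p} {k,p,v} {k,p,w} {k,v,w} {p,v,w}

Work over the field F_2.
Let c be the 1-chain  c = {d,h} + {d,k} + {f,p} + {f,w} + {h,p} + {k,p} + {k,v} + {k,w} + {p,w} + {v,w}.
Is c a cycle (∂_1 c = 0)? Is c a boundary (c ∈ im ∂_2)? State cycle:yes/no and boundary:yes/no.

cycle:yes boundary:no

n_0=8 n_1=20 n_2=7  [Z2]
∂1: piv[df,dh,dk,dv,dw,fp,hq] rk=7  ker:fh,fw,hk,hp,hv,hw,kp,kv,kw,pv,pw,qw,vw
∂2: piv[dfw,dhk,hkp,kpv,kpw,kvw] rk=6  ker:pvw
∂1c = 0
c vs im∂2: residual ≠ 0 ⇒ not boundary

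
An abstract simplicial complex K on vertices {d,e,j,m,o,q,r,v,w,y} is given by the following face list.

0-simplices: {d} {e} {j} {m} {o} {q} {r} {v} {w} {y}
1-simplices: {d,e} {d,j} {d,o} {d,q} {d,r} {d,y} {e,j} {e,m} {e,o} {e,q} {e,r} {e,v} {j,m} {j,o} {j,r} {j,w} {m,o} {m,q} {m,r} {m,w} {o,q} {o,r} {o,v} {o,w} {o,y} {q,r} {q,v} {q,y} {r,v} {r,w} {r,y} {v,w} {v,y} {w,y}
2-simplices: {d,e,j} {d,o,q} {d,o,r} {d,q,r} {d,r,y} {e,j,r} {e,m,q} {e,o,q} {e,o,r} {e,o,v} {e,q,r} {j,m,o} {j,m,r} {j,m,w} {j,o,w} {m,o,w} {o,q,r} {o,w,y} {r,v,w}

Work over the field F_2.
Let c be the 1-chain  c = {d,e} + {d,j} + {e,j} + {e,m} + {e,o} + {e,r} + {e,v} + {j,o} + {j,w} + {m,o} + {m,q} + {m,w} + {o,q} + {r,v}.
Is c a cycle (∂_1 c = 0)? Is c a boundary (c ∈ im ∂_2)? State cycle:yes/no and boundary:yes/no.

cycle:yes boundary:no

n_0=10 n_1=34 n_2=19  [Z2]
∂1: piv[de,dj,do,dq,dr,dy,em,ev,jw] rk=9  ker:ej,eo,eq,er,jm,jo,jr,mo,mq,mr,mw,oq,or,ov,ow,oy,qr,qv,qy,rv,rw,ry,vw,vy,wy
∂2: piv[dej,doq,dor,dqr,dry,ejr,emq,eoq,eor,eov,jmo,jmr,jmw,jow,owy,rvw] rk=16  ker:eqr,mow,oqr
∂1c = 0
c vs im∂2: residual ≠ 0 ⇒ not boundary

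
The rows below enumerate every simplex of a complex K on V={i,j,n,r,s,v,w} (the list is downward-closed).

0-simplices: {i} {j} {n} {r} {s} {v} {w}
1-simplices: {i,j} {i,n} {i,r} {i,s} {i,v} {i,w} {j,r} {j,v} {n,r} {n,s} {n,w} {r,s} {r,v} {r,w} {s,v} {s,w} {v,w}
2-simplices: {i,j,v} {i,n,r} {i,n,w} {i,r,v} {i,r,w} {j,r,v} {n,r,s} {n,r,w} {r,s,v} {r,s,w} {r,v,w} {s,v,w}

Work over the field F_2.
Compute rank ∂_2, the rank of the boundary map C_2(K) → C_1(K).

n_0=7 n_1=17 n_2=12  [Z2]
∂1: piv[ij,in,ir,is,iv,iw] rk=6  ker:jr,jv,nr,ns,nw,rs,rv,rw,sv,sw,vw
∂2: piv[ijv,inr,inw,irv,irw,jrv,nrs,rsv,rsw,rvw] rk=10  ker:nrw,svw
rk∂_2=10

rank∂_2=10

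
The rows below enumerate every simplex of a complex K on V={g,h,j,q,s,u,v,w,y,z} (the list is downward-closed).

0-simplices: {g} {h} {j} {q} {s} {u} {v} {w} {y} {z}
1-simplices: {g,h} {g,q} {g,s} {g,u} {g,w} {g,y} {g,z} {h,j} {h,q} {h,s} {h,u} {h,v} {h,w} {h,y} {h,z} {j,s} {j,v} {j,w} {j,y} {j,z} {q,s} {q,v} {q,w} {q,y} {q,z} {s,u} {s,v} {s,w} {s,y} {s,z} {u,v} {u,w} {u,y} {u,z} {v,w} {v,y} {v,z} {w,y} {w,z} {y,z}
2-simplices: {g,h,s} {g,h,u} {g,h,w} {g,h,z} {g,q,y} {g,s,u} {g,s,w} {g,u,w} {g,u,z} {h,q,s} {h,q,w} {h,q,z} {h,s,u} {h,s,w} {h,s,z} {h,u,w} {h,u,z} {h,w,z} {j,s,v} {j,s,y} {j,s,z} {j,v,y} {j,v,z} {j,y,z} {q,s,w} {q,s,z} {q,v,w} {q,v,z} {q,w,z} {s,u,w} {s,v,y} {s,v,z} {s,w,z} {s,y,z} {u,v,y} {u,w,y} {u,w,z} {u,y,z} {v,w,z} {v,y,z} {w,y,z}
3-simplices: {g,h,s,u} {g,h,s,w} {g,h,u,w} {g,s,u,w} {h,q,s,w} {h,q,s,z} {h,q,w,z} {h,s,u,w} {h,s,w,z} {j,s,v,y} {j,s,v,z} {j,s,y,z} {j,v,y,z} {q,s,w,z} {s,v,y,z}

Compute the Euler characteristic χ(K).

n_0=10 n_1=40 n_2=41 n_3=15
χ=+10−40+41−15=-4

χ(K)=-4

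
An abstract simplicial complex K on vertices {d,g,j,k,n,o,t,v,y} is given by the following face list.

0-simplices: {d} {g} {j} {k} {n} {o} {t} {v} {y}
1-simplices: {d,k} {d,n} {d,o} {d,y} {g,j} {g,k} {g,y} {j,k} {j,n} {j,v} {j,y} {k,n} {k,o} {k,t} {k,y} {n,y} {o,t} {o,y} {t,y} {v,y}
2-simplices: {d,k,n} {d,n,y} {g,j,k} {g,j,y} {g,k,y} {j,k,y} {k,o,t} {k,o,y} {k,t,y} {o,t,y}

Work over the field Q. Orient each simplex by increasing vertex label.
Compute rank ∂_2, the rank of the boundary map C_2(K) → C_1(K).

rank∂_2=8

n_0=9 n_1=20 n_2=10  [Q]
∂1: piv[dk,dn,do,dy,gj,gk,jv,kt] rk=8  ker:gy,jk,jn,jy,kn,ko,ky,ny,ot,oy,ty,vy
∂2: piv[dkn,dny,gjk,gjy,gky,kot,koy,kty] rk=8  ker:jky,oty
rk∂_2=8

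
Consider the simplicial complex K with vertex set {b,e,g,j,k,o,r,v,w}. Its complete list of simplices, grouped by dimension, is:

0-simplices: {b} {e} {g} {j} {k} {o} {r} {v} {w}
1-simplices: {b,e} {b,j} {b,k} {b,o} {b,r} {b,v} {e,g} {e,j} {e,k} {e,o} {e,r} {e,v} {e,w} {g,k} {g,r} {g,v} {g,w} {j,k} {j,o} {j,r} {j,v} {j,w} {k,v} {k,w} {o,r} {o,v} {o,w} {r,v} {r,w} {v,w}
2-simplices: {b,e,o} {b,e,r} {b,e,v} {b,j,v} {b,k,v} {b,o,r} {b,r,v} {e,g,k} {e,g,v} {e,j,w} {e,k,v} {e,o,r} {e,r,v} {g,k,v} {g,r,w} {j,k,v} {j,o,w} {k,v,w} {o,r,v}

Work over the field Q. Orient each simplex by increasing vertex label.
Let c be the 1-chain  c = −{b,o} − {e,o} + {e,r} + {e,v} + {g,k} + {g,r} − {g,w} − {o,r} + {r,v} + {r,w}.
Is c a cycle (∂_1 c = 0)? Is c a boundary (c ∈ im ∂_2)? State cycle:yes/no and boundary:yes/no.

n_0=9 n_1=30 n_2=19  [Q]
∂1: piv[be,bj,bk,bo,br,bv,eg,ew] rk=8  ker:ej,ek,eo,er,ev,gk,gr,gv,gw,jk,jo,jr,jv,jw,kv,kw,or,ov,ow,rv,rw,vw
∂2: piv[beo,ber,bev,bjv,bkv,bor,brv,egk,egv,ejw,ekv,grw,jkv,jow,kvw,orv] rk=16  ker:eor,erv,gkv
∂1c = {b} − {e} − {g} + {k} − {o} − {r} + 2·{v}

cycle:no boundary:no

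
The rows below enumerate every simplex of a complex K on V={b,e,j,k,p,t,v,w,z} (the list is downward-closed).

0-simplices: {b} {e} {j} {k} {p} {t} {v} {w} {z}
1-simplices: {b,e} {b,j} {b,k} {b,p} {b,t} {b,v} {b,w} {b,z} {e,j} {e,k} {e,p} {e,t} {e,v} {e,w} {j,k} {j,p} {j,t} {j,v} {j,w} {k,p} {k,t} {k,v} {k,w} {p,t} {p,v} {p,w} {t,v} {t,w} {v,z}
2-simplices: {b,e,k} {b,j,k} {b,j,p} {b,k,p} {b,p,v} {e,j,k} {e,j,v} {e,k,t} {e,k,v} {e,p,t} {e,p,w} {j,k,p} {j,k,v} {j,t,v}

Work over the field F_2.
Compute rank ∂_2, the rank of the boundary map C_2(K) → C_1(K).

n_0=9 n_1=29 n_2=14  [Z2]
∂1: piv[be,bj,bk,bp,bt,bv,bw,bz] rk=8  ker:ej,ek,ep,et,ev,ew,jk,jp,jt,jv,jw,kp,kt,kv,kw,pt,pv,pw,tv,tw,vz
∂2: piv[bek,bjk,bjp,bkp,bpv,ejk,ejv,ekt,ekv,ept,epw,jtv] rk=12  ker:jkp,jkv
rk∂_2=12

rank∂_2=12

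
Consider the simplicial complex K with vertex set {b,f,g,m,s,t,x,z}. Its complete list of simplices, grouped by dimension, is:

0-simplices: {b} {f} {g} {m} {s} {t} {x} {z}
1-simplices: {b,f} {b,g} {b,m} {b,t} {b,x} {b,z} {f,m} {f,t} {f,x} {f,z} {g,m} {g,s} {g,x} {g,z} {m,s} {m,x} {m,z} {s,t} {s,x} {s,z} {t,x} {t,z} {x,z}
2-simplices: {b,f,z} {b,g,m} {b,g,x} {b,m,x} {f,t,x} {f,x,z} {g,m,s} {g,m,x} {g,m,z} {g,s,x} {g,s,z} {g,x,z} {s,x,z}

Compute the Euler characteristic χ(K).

χ(K)=-2

n_0=8 n_1=23 n_2=13
χ=+8−23+13=-2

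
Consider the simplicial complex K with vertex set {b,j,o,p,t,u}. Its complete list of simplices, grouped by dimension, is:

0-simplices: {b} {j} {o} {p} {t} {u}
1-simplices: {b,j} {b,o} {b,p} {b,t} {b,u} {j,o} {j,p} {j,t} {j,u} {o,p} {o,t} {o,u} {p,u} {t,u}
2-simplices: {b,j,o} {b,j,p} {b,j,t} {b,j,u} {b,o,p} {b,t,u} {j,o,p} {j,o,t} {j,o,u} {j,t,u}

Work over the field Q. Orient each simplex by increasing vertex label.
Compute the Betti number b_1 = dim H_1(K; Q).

n_0=6 n_1=14 n_2=10  [Q]
∂1: piv[bj,bo,bp,bt,bu] rk=5  ker:jo,jp,jt,ju,op,ot,ou,pu,tu
∂2: piv[bjo,bjp,bjt,bju,bop,btu,jot,jou] rk=8  ker:jop,jtu
b_1=(14−5)−8=1

b_1=1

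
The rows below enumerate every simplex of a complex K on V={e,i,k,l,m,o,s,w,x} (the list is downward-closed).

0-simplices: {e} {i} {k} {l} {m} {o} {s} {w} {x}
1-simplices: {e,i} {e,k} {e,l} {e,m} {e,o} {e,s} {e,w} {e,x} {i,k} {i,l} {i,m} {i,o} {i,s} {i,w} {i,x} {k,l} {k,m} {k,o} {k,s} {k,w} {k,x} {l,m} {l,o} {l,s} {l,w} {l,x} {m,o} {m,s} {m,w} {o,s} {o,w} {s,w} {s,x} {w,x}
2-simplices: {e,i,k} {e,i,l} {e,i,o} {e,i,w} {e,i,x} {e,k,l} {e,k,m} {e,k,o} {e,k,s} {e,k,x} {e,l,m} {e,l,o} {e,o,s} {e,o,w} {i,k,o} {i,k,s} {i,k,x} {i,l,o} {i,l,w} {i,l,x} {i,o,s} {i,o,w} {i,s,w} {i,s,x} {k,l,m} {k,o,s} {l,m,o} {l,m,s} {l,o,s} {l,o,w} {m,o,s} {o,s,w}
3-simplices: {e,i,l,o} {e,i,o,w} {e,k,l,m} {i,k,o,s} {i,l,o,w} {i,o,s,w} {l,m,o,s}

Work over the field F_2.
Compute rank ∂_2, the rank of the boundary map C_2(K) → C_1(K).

rank∂_2=22

n_0=9 n_1=34 n_2=32 n_3=7  [Z2]
∂1: piv[ei,ek,el,em,eo,es,ew,ex] rk=8  ker:ik,il,im,io,is,iw,ix,kl,km,ko,ks,kw,kx,lm,lo,ls,lw,lx,mo,ms,mw,os,ow,sw,sx,wx
∂2: piv[eik,eil,eio,eiw,eix,ekl,ekm,eko,eks,ekx,elm,elo,eos,eow,iks,ilw,ilx,isw,isx,lmo,lms,los] rk=22  ker:iko,ikx,ilo,ios,iow,klm,kos,low,mos,osw
∂3: piv[eilo,eiow,eklm,ikos,ilow,iosw,lmos] rk=7
rk∂_2=22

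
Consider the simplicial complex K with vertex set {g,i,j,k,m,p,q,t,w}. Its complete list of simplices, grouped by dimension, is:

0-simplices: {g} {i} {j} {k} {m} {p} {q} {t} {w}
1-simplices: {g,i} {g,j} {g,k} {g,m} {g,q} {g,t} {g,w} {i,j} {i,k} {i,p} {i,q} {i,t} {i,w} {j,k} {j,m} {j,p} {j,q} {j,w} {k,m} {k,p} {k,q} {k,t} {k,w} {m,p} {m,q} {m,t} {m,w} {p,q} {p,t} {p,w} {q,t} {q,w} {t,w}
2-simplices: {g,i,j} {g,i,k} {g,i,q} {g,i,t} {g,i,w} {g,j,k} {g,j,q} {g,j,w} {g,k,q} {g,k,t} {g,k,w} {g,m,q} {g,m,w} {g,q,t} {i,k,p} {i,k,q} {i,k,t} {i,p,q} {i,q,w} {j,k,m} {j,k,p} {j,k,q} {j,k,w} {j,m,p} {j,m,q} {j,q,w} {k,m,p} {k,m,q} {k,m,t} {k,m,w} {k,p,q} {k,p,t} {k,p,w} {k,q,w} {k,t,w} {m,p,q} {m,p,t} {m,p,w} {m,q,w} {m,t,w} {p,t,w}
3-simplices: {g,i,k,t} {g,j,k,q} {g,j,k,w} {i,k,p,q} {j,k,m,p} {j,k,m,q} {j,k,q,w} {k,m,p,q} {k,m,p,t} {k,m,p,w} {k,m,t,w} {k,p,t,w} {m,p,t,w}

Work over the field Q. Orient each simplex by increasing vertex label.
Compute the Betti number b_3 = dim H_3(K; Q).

b_3=1

n_0=9 n_1=33 n_2=41 n_3=13  [Q]
∂1: piv[gi,gj,gk,gm,gq,gt,gw,ip] rk=8  ker:ij,ik,iq,it,iw,jk,jm,jp,jq,jw,km,kp,kq,kt,kw,mp,mq,mt,mw,pq,pt,pw,qt,qw,tw
∂2: piv[gij,gik,giq,git,giw,gjk,gjq,gjw,gkq,gkt,gkw,gmq,gmw,gqt,ikp,ipq,iqw,jkm,jkp,jmp,jmq,kmt,kpt,kpw,ktw] rk=25  ker:ikq,ikt,jkq,jkw,jqw,kmp,kmq,kmw,kpq,kqw,mpq,mpt,mpw,mqw,mtw,ptw
∂3: piv[gikt,gjkq,gjkw,ikpq,jkmp,jkmq,jkqw,kmpq,kmpt,kmpw,kmtw,kptw] rk=12  ker:mptw
b_3=(13−12)−0=1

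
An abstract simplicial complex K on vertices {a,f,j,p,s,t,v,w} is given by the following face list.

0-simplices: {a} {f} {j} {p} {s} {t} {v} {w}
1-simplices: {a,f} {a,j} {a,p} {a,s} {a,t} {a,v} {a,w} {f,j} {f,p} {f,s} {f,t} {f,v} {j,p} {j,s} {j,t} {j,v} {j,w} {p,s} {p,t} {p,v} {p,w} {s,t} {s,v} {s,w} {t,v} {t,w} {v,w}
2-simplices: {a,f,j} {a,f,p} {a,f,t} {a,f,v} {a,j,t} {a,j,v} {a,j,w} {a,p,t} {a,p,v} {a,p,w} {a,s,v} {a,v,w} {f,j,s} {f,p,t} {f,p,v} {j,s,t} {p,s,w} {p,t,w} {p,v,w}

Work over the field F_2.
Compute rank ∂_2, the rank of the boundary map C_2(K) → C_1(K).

rank∂_2=16

n_0=8 n_1=27 n_2=19  [Z2]
∂1: piv[af,aj,ap,as,at,av,aw] rk=7  ker:fj,fp,fs,ft,fv,jp,js,jt,jv,jw,ps,pt,pv,pw,st,sv,sw,tv,tw,vw
∂2: piv[afj,afp,aft,afv,ajt,ajv,ajw,apt,apv,apw,asv,avw,fjs,jst,psw,ptw] rk=16  ker:fpt,fpv,pvw
rk∂_2=16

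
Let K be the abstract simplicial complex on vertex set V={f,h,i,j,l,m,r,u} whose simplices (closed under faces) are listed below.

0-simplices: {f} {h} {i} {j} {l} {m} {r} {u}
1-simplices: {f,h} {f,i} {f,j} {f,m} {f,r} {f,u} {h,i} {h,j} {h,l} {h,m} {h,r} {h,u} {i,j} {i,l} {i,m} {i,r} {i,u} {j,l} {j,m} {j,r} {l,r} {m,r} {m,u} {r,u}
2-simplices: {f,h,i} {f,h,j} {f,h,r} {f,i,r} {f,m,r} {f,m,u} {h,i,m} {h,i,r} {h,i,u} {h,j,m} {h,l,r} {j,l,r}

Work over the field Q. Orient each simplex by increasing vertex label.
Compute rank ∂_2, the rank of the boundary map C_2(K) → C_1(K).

n_0=8 n_1=24 n_2=12  [Q]
∂1: piv[fh,fi,fj,fm,fr,fu,hl] rk=7  ker:hi,hj,hm,hr,hu,ij,il,im,ir,iu,jl,jm,jr,lr,mr,mu,ru
∂2: piv[fhi,fhj,fhr,fir,fmr,fmu,him,hiu,hjm,hlr,jlr] rk=11  ker:hir
rk∂_2=11

rank∂_2=11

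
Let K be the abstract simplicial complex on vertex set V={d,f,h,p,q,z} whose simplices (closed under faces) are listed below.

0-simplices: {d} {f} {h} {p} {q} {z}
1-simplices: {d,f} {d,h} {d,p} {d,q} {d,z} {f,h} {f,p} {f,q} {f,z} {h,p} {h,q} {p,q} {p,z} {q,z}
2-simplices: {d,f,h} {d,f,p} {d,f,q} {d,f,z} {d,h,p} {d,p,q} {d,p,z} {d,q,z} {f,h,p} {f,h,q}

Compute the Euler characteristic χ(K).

χ(K)=2

n_0=6 n_1=14 n_2=10
χ=+6−14+10=2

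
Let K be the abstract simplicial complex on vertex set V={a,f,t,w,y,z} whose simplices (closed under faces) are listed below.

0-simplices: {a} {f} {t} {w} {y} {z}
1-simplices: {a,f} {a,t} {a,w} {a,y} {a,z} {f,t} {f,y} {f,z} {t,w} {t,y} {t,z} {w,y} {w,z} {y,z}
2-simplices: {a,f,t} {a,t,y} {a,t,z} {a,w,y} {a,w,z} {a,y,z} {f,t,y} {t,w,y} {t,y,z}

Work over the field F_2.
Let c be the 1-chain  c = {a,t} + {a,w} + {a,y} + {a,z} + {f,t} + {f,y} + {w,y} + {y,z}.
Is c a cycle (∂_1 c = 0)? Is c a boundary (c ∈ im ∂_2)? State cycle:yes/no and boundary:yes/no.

cycle:yes boundary:yes

n_0=6 n_1=14 n_2=9  [Z2]
∂1: piv[af,at,aw,ay,az] rk=5  ker:ft,fy,fz,tw,ty,tz,wy,wz,yz
∂2: piv[aft,aty,atz,awy,awz,ayz,fty,twy] rk=8  ker:tyz
∂1c = 0
c vs im∂2: reduces to 0 ⇒ boundary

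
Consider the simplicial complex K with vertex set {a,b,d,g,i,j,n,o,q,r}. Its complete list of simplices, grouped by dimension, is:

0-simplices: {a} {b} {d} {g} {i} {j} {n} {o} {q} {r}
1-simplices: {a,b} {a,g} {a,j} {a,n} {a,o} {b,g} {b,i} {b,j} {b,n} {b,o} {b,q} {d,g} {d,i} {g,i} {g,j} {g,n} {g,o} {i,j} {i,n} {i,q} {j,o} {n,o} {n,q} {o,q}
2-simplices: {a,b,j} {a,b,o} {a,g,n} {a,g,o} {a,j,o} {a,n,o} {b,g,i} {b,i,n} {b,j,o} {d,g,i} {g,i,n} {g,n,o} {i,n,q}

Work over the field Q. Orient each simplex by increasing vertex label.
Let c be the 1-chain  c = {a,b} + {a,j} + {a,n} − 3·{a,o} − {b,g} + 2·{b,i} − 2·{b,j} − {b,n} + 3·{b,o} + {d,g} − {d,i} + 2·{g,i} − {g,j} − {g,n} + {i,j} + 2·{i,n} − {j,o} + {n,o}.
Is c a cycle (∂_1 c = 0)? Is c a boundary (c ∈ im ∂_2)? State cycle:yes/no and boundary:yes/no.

n_0=10 n_1=24 n_2=13  [Q]
∂1: piv[ab,ag,aj,an,ao,bi,bq,dg] rk=8  ker:bg,bj,bn,bo,di,gi,gj,gn,go,ij,in,iq,jo,no,nq,oq
∂2: piv[abj,abo,agn,ago,ajo,ano,bgi,bin,dgi,gin,inq] rk=11  ker:bjo,gno
∂1c = 0
c vs im∂2: residual ≠ 0 ⇒ not boundary

cycle:yes boundary:no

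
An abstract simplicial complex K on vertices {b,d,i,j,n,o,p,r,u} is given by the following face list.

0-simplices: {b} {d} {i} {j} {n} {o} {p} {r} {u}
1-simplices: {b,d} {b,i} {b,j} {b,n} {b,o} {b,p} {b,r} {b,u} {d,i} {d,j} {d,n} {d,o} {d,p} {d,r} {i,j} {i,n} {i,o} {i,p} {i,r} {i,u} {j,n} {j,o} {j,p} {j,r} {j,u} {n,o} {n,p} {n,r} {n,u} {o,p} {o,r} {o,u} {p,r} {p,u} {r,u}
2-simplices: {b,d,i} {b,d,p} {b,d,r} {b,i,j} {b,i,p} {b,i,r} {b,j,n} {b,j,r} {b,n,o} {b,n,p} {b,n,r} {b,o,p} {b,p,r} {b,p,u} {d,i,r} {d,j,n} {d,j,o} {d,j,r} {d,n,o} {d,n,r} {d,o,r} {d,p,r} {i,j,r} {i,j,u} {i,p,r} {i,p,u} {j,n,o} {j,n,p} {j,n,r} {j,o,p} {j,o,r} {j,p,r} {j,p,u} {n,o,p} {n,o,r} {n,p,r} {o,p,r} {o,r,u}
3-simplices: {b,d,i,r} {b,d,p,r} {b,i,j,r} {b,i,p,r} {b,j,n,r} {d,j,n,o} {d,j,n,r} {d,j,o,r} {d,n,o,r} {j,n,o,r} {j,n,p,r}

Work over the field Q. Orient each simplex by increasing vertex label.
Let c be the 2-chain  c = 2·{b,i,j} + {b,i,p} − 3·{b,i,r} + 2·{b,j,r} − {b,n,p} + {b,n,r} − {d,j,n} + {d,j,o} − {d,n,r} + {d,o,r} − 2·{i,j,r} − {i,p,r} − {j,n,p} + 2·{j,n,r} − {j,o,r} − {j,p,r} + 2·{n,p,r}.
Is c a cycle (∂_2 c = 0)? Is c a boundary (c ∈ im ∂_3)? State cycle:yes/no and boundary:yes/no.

cycle:yes boundary:no

n_0=9 n_1=35 n_2=38 n_3=11  [Q]
∂1: piv[bd,bi,bj,bn,bo,bp,br,bu] rk=8  ker:di,dj,dn,do,dp,dr,ij,in,io,ip,ir,iu,jn,jo,jp,jr,ju,no,np,nr,nu,op,or,ou,pr,pu,ru
∂2: piv[bdi,bdp,bdr,bij,bip,bir,bjn,bjr,bno,bnp,bnr,bop,bpr,bpu,djn,djo,djr,dno,dor,iju,ipu,jnp,oru] rk=23  ker:dir,dnr,dpr,ijr,ipr,jno,jnr,jop,jor,jpr,jpu,nop,nor,npr,opr
∂3: piv[bdir,bdpr,bijr,bipr,bjnr,djno,djnr,djor,dnor,jnpr] rk=10  ker:jnor
∂2c = 0
c vs im∂3: residual ≠ 0 ⇒ not boundary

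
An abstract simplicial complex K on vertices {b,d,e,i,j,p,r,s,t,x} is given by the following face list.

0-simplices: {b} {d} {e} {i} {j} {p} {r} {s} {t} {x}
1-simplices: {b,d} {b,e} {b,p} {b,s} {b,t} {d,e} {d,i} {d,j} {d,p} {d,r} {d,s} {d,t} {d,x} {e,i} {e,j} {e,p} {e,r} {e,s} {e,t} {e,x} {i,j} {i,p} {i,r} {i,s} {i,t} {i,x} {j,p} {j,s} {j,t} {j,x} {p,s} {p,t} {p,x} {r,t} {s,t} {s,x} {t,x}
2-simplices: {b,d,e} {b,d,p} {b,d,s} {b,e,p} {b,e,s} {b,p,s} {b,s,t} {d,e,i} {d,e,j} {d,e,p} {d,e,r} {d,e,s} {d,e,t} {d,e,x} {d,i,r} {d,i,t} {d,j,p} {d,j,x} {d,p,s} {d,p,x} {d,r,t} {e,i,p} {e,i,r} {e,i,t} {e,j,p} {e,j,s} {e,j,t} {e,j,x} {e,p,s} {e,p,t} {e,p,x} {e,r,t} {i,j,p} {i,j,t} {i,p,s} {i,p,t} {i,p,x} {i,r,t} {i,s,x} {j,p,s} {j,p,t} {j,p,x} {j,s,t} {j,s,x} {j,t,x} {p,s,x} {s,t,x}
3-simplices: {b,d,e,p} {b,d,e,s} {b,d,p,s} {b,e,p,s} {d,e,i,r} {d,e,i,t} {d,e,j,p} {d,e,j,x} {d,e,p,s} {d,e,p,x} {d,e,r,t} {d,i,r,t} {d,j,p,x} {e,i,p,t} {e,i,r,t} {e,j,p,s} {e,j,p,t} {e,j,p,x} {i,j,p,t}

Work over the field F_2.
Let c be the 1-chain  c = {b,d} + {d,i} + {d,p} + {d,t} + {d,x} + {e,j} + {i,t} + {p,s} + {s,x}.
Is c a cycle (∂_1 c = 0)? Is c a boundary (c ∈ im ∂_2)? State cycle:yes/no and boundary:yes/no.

n_0=10 n_1=37 n_2=47 n_3=19  [Z2]
∂1: piv[bd,be,bp,bs,bt,di,dj,dr,dx] rk=9  ker:de,dp,ds,dt,ei,ej,ep,er,es,et,ex,ij,ip,ir,is,it,ix,jp,js,jt,jx,ps,pt,px,rt,st,sx,tx
∂2: piv[bde,bdp,bds,bep,bes,bps,bst,dei,dej,der,det,dex,dir,dit,djp,djx,dpx,drt,eip,ejs,ejt,ept,ijp,ips,ipx,isx,jst,jtx] rk=28  ker:dep,des,dps,eir,eit,ejp,ejx,eps,epx,ert,ijt,ipt,irt,jps,jpt,jpx,jsx,psx,stx
∂3: piv[bdep,bdes,bdps,beps,deir,deit,dejp,dejx,depx,dert,dirt,djpx,eipt,ejps,ejpt,ijpt] rk=16  ker:deps,eirt,ejpx
∂1c = {b} + {d} + {e} + {j}

cycle:no boundary:no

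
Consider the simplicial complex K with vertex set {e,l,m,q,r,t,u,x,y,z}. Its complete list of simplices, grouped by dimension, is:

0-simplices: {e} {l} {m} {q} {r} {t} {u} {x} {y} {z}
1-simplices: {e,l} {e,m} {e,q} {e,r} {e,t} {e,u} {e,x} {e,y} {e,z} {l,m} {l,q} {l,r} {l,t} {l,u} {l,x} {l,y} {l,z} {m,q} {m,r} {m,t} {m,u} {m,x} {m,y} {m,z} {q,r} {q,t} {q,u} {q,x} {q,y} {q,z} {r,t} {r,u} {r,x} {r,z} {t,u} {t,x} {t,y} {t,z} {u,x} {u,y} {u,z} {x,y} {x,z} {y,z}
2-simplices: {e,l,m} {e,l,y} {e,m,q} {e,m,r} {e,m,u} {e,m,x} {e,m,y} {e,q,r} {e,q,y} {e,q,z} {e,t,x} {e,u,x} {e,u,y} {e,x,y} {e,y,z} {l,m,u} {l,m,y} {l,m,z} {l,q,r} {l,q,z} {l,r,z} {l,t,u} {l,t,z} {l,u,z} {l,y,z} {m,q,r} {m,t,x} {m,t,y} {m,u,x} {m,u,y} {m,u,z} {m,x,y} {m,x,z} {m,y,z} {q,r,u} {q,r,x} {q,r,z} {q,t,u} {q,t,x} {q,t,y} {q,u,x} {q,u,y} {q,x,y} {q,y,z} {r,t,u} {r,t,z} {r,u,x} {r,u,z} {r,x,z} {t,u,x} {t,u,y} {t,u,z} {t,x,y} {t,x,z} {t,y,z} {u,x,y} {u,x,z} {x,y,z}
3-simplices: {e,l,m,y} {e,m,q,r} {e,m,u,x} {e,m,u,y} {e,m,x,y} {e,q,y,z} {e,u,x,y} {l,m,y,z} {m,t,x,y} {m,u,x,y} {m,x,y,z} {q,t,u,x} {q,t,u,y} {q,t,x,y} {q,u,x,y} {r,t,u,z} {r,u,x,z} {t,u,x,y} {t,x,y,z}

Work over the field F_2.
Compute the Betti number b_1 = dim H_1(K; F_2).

b_1=1

n_0=10 n_1=44 n_2=58 n_3=19  [Z2]
∂1: piv[el,em,eq,er,et,eu,ex,ey,ez] rk=9  ker:lm,lq,lr,lt,lu,lx,ly,lz,mq,mr,mt,mu,mx,my,mz,qr,qt,qu,qx,qy,qz,rt,ru,rx,rz,tu,tx,ty,tz,ux,uy,uz,xy,xz,yz
∂2: piv[elm,ely,emq,emr,emu,emx,emy,eqr,eqy,eqz,etx,eux,euy,exy,eyz,lmu,lmz,lqr,lqz,lrz,ltu,ltz,luz,lyz,mtx,mty,mxz,qru,qrx,qtu,qtx,qty,qux,rtu] rk=34  ker:lmy,mqr,mux,muy,muz,mxy,myz,qrz,quy,qxy,qyz,rtz,rux,ruz,rxz,tux,tuy,tuz,txy,txz,tyz,uxy,uxz,xyz
∂3: piv[elmy,emqr,emux,emuy,emxy,eqyz,euxy,lmyz,mtxy,mxyz,qtux,qtuy,qtxy,quxy,rtuz,ruxz,txyz] rk=17  ker:muxy,tuxy
b_1=(44−9)−34=1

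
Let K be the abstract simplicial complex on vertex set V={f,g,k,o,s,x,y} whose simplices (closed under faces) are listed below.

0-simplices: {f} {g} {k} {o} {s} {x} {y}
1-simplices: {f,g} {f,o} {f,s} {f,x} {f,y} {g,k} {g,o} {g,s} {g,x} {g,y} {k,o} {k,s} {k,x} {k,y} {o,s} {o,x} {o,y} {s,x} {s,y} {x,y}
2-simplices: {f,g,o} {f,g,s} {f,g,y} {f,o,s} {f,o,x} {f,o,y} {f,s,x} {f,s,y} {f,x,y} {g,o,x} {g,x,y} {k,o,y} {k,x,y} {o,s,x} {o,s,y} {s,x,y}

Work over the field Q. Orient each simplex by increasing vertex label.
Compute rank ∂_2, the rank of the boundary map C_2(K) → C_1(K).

n_0=7 n_1=20 n_2=16  [Q]
∂1: piv[fg,fo,fs,fx,fy,gk] rk=6  ker:go,gs,gx,gy,ko,ks,kx,ky,os,ox,oy,sx,sy,xy
∂2: piv[fgo,fgs,fgy,fos,fox,foy,fsx,fsy,fxy,gox,koy,kxy] rk=12  ker:gxy,osx,osy,sxy
rk∂_2=12

rank∂_2=12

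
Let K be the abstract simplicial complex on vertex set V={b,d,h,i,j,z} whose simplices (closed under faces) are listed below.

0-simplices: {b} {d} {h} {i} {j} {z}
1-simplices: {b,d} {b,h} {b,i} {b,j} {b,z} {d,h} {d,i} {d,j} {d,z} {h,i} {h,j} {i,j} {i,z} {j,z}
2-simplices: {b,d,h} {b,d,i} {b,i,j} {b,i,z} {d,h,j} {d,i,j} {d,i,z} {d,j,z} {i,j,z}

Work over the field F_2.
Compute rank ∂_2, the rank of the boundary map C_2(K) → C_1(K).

n_0=6 n_1=14 n_2=9  [Z2]
∂1: piv[bd,bh,bi,bj,bz] rk=5  ker:dh,di,dj,dz,hi,hj,ij,iz,jz
∂2: piv[bdh,bdi,bij,biz,dhj,dij,diz,djz] rk=8  ker:ijz
rk∂_2=8

rank∂_2=8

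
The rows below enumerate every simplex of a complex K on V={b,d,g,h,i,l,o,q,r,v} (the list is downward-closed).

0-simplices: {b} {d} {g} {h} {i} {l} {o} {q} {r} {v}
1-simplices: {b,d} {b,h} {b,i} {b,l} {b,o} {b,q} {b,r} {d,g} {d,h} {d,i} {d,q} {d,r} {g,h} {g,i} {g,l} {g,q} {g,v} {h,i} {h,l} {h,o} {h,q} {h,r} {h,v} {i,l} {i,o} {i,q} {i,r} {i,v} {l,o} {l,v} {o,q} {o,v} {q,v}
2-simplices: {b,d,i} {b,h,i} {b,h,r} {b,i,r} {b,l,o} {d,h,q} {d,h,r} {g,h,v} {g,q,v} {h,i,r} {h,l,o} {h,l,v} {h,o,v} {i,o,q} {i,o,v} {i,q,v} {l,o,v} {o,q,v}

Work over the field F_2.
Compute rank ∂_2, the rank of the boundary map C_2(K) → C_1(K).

rank∂_2=15

n_0=10 n_1=33 n_2=18  [Z2]
∂1: piv[bd,bh,bi,bl,bo,bq,br,dg,gv] rk=9  ker:dh,di,dq,dr,gh,gi,gl,gq,hi,hl,ho,hq,hr,hv,il,io,iq,ir,iv,lo,lv,oq,ov,qv
∂2: piv[bdi,bhi,bhr,bir,blo,dhq,dhr,ghv,gqv,hlo,hlv,hov,ioq,iov,iqv] rk=15  ker:hir,lov,oqv
rk∂_2=15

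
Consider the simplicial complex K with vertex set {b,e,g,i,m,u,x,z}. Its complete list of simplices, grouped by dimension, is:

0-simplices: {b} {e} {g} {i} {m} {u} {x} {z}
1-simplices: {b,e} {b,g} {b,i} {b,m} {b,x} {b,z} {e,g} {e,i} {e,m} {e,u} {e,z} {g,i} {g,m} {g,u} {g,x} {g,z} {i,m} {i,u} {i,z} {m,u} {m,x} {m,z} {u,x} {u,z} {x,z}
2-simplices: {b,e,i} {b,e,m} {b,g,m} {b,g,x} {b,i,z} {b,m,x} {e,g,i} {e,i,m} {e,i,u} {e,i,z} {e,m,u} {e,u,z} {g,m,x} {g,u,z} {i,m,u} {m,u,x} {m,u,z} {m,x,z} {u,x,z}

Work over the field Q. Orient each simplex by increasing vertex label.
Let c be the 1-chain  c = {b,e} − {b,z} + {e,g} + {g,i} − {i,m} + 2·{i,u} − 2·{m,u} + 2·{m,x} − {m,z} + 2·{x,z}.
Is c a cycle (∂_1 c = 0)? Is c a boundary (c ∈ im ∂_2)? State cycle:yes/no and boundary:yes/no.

cycle:yes boundary:yes

n_0=8 n_1=25 n_2=19  [Q]
∂1: piv[be,bg,bi,bm,bx,bz,eu] rk=7  ker:eg,ei,em,ez,gi,gm,gu,gx,gz,im,iu,iz,mu,mx,mz,ux,uz,xz
∂2: piv[bei,bem,bgm,bgx,biz,bmx,egi,eim,eiu,eiz,emu,euz,guz,mux,muz,mxz] rk=16  ker:gmx,imu,uxz
∂1c = 0
c vs im∂2: reduces to 0 ⇒ boundary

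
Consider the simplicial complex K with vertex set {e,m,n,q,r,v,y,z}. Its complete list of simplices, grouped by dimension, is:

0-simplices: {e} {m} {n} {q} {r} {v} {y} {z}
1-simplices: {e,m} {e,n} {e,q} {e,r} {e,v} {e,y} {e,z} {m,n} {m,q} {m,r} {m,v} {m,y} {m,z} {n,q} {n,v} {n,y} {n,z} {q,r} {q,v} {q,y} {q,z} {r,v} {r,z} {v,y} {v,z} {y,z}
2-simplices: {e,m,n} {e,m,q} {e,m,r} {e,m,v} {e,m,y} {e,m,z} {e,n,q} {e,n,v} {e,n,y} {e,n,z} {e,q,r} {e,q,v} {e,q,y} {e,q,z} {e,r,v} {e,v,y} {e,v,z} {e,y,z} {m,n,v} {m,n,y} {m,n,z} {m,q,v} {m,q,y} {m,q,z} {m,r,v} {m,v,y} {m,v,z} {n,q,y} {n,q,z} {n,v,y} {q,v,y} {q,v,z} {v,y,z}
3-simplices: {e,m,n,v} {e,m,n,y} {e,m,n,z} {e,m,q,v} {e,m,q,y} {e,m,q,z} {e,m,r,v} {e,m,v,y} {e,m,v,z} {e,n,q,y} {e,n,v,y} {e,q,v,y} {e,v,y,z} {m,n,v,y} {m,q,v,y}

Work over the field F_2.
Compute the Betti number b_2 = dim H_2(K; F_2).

b_2=2

n_0=8 n_1=26 n_2=33 n_3=15  [Z2]
∂1: piv[em,en,eq,er,ev,ey,ez] rk=7  ker:mn,mq,mr,mv,my,mz,nq,nv,ny,nz,qr,qv,qy,qz,rv,rz,vy,vz,yz
∂2: piv[emn,emq,emr,emv,emy,emz,enq,env,eny,enz,eqr,eqv,eqy,eqz,erv,evy,evz,eyz] rk=18  ker:mnv,mny,mnz,mqv,mqy,mqz,mrv,mvy,mvz,nqy,nqz,nvy,qvy,qvz,vyz
∂3: piv[emnv,emny,emnz,emqv,emqy,emqz,emrv,emvy,emvz,enqy,envy,eqvy,evyz] rk=13  ker:mnvy,mqvy
b_2=(33−18)−13=2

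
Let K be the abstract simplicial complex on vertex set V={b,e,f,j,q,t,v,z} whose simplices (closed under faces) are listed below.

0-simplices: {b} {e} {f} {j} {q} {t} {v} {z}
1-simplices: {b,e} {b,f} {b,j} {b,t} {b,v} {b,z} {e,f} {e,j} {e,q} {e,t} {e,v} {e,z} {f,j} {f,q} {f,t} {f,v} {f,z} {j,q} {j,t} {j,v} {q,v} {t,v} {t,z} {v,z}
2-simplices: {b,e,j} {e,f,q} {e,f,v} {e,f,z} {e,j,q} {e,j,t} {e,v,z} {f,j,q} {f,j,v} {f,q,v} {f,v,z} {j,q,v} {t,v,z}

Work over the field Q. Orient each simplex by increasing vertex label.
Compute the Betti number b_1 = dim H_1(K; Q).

n_0=8 n_1=24 n_2=13  [Q]
∂1: piv[be,bf,bj,bt,bv,bz,eq] rk=7  ker:ef,ej,et,ev,ez,fj,fq,ft,fv,fz,jq,jt,jv,qv,tv,tz,vz
∂2: piv[bej,efq,efv,efz,ejq,ejt,evz,fjq,fjv,fqv,tvz] rk=11  ker:fvz,jqv
b_1=(24−7)−11=6

b_1=6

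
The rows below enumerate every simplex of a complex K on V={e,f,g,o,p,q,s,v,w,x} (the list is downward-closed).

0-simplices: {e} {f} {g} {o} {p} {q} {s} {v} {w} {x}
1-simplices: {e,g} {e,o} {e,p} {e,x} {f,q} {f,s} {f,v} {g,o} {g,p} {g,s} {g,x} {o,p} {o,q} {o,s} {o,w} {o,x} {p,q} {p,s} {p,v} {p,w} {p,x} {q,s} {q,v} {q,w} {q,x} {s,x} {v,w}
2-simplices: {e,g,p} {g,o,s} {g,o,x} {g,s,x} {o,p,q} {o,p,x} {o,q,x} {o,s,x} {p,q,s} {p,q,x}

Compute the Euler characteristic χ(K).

χ(K)=-7

n_0=10 n_1=27 n_2=10
χ=+10−27+10=-7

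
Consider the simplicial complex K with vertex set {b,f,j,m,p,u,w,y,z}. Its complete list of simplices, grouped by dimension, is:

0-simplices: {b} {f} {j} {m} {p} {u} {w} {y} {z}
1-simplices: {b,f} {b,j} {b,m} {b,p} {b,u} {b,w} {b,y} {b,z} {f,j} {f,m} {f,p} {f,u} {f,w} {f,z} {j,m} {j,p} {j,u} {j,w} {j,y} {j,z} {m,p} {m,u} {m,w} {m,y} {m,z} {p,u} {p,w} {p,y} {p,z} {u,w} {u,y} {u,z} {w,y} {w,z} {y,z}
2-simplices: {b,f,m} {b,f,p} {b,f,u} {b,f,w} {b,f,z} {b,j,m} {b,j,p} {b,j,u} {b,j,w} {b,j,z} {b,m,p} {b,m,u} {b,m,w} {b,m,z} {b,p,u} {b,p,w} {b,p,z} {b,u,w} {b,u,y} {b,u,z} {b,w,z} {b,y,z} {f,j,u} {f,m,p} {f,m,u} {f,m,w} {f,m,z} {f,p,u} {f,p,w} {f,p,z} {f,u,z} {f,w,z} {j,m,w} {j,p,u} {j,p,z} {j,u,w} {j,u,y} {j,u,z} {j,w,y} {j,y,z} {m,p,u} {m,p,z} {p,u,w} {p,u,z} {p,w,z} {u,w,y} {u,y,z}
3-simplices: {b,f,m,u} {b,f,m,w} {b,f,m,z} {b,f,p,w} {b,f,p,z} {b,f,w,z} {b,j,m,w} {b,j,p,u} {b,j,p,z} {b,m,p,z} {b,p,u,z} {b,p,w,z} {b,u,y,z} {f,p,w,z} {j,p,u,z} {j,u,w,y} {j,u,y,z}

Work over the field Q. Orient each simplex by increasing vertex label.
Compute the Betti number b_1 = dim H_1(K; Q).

b_1=2

n_0=9 n_1=35 n_2=47 n_3=17  [Q]
∂1: piv[bf,bj,bm,bp,bu,bw,by,bz] rk=8  ker:fj,fm,fp,fu,fw,fz,jm,jp,ju,jw,jy,jz,mp,mu,mw,my,mz,pu,pw,py,pz,uw,uy,uz,wy,wz,yz
∂2: piv[bfm,bfp,bfu,bfw,bfz,bjm,bjp,bju,bjw,bjz,bmp,bmu,bmw,bmz,bpu,bpw,bpz,buw,buy,buz,bwz,byz,fju,juy,jwy] rk=25  ker:fmp,fmu,fmw,fmz,fpu,fpw,fpz,fuz,fwz,jmw,jpu,jpz,juw,juz,jyz,mpu,mpz,puw,puz,pwz,uwy,uyz
∂3: piv[bfmu,bfmw,bfmz,bfpw,bfpz,bfwz,bjmw,bjpu,bjpz,bmpz,bpuz,bpwz,buyz,jpuz,juwy,juyz] rk=16  ker:fpwz
b_1=(35−8)−25=2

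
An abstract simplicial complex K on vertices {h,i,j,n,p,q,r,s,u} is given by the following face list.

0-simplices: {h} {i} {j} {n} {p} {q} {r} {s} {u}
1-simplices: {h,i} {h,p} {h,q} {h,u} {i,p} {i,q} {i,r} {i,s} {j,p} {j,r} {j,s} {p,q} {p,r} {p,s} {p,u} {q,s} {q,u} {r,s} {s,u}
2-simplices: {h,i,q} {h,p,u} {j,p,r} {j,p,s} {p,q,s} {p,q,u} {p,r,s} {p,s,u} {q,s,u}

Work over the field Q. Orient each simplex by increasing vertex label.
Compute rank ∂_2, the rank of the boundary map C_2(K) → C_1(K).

n_0=9 n_1=19 n_2=9  [Q]
∂1: piv[hi,hp,hq,hu,ir,is,jp] rk=7  ker:ip,iq,jr,js,pq,pr,ps,pu,qs,qu,rs,su
∂2: piv[hiq,hpu,jpr,jps,pqs,pqu,prs,psu] rk=8  ker:qsu
rk∂_2=8

rank∂_2=8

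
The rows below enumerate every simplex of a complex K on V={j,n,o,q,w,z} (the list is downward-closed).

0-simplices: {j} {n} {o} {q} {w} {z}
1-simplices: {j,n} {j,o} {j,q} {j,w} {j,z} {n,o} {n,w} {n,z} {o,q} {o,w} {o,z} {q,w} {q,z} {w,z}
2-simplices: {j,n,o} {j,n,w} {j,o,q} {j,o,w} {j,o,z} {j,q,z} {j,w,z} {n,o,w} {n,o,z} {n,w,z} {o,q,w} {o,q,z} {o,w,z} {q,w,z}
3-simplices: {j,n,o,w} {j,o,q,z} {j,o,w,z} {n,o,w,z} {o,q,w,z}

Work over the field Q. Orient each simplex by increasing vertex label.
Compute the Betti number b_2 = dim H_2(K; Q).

n_0=6 n_1=14 n_2=14 n_3=5  [Q]
∂1: piv[jn,jo,jq,jw,jz] rk=5  ker:no,nw,nz,oq,ow,oz,qw,qz,wz
∂2: piv[jno,jnw,joq,jow,joz,jqz,jwz,noz,oqw] rk=9  ker:now,nwz,oqz,owz,qwz
∂3: piv[jnow,joqz,jowz,nowz,oqwz] rk=5
b_2=(14−9)−5=0

b_2=0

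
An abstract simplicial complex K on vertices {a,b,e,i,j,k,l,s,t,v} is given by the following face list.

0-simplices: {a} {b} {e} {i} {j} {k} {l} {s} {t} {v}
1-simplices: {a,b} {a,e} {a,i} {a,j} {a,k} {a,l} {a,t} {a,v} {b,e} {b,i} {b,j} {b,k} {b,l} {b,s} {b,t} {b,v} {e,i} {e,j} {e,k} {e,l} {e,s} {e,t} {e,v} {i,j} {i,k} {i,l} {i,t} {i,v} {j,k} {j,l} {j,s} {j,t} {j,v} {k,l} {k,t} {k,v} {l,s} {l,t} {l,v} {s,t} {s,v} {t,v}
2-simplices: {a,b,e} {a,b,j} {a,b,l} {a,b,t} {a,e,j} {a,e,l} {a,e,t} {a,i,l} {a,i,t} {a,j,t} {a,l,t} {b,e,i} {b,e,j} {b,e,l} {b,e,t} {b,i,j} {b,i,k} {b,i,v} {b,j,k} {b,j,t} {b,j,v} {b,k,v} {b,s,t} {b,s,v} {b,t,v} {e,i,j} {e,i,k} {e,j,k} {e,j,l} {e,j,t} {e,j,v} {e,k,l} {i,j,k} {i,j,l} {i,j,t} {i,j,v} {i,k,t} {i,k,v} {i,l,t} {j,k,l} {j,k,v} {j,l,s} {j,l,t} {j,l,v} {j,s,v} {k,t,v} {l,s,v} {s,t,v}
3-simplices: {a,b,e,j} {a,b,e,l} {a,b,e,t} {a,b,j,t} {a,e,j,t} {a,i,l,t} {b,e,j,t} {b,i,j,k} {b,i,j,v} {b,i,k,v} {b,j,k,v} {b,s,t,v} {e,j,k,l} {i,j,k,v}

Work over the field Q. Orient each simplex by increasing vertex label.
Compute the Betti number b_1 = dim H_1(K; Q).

b_1=3

n_0=10 n_1=42 n_2=48 n_3=14  [Q]
∂1: piv[ab,ae,ai,aj,ak,al,at,av,bs] rk=9  ker:be,bi,bj,bk,bl,bt,bv,ei,ej,ek,el,es,et,ev,ij,ik,il,it,iv,jk,jl,js,jt,jv,kl,kt,kv,ls,lt,lv,st,sv,tv
∂2: piv[abe,abj,abl,abt,aej,ael,aet,ail,ait,ajt,alt,bei,bij,bik,biv,bjk,bjv,bkv,bst,bsv,btv,eik,ejl,ejv,ekl,ijl,ikt,jls,jlv,jsv] rk=30  ker:bej,bel,bet,bjt,eij,ejk,ejt,ijk,ijt,ijv,ikv,ilt,jkl,jkv,jlt,ktv,lsv,stv
∂3: piv[abej,abel,abet,abjt,aejt,ailt,bijk,bijv,bikv,bjkv,bstv,ejkl] rk=12  ker:bejt,ijkv
b_1=(42−9)−30=3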